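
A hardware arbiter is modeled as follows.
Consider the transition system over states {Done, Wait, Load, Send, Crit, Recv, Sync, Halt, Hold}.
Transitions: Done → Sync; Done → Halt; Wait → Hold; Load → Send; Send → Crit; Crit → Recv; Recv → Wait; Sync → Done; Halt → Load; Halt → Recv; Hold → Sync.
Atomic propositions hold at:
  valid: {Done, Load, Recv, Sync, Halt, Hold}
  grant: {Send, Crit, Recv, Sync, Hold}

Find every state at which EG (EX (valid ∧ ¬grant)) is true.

{Done, Sync}

Sat(¬grant) = {Done, Wait, Load, Halt}
Sat(valid ∧ ¬grant) = {Done, Load, Halt}
Sat(EX (valid ∧ ¬grant)) = {s : some successor in {Done, Load, Halt}} = {Done, Sync, Halt}
EG (EX (valid ∧ ¬grant)): greatest fixpoint, start Z0 = {Done, Sync, Halt}, keep only states in Sat with some successor in Z. Z1 = {Done, Sync}; fixed.
Sat(EG (EX (valid ∧ ¬grant))) = {Done, Sync}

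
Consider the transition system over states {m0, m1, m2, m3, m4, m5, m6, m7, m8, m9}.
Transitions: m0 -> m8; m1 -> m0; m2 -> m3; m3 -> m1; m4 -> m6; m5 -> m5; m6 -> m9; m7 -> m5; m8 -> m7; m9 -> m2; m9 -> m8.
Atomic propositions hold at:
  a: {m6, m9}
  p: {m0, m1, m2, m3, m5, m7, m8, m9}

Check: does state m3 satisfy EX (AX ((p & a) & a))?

No

Sat(p & a) = {m9}
Sat((p & a) & a) = {m9}
Sat(AX ((p & a) & a)) = {s : every successor in {m9}} = {m6}
Sat(EX (AX ((p & a) & a))) = {s : some successor in {m6}} = {m4}
m3 ∉ Sat(EX (AX ((p & a) & a))) = {m4}, so the formula does not hold at m3.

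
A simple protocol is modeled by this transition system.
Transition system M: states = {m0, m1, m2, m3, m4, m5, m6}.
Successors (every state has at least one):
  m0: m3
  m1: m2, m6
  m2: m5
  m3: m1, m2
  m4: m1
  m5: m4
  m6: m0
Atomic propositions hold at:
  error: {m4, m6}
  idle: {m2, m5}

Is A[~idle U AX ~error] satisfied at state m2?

Sat(~idle) = {m0, m1, m3, m4, m6}
Sat(~error) = {m0, m1, m2, m3, m5}
Sat(AX ~error) = {s : every successor in {m0, m1, m2, m3, m5}} = {m0, m2, m3, m4, m6}
A[~idle U AX ~error]: least fixpoint, start Z0 = Sat(AX ~error) = {m0, m2, m3, m4, m6}, add states in Sat(~idle) with every successor in Z. Z1 = {m0, m1, m2, m3, m4, m6}; fixed.
Sat(A[~idle U AX ~error]) = {m0, m1, m2, m3, m4, m6}
m2 ∈ Sat(A[~idle U AX ~error]) = {m0, m1, m2, m3, m4, m6}, so the formula holds at m2.

Yes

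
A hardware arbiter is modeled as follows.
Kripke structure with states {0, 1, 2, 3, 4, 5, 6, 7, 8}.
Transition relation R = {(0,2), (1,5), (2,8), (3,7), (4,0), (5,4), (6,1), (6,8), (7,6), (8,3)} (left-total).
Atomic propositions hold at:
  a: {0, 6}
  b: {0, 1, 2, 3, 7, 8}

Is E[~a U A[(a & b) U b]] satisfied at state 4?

Yes

Sat(~a) = {1, 2, 3, 4, 5, 7, 8}
Sat(a & b) = {0}
A[(a & b) U b]: least fixpoint, start Z0 = Sat(b) = {0, 1, 2, 3, 7, 8}, add states in Sat(a & b) with every successor in Z. Already a fixed point.
Sat(A[(a & b) U b]) = {0, 1, 2, 3, 7, 8}
E[~a U A[(a & b) U b]]: least fixpoint, start Z0 = Sat(A[(a & b) U b]) = {0, 1, 2, 3, 7, 8}, add states in Sat(~a) with some successor in Z. Z1 = {0, 1, 2, 3, 4, 7, 8}; Z2 = {0, 1, 2, 3, 4, 5, 7, 8}; fixed.
Sat(E[~a U A[(a & b) U b]]) = {0, 1, 2, 3, 4, 5, 7, 8}
4 ∈ Sat(E[~a U A[(a & b) U b]]) = {0, 1, 2, 3, 4, 5, 7, 8}, so the formula holds at 4.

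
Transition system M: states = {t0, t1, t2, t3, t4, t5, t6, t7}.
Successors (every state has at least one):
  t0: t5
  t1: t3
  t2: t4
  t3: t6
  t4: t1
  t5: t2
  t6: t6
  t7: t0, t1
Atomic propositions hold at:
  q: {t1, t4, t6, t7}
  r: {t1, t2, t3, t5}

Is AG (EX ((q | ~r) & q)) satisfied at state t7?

Sat(~r) = {t0, t4, t6, t7}
Sat(q | ~r) = {t0, t1, t4, t6, t7}
Sat((q | ~r) & q) = {t1, t4, t6, t7}
Sat(EX ((q | ~r) & q)) = {s : some successor in {t1, t4, t6, t7}} = {t2, t3, t4, t6, t7}
AG (EX ((q | ~r) & q)): greatest fixpoint, start Z0 = {t2, t3, t4, t6, t7}, keep only states in Sat with every successor in Z. Z1 = {t2, t3, t6}; Z2 = {t3, t6}; fixed.
Sat(AG (EX ((q | ~r) & q))) = {t3, t6}
t7 ∉ Sat(AG (EX ((q | ~r) & q))) = {t3, t6}, so the formula does not hold at t7.

No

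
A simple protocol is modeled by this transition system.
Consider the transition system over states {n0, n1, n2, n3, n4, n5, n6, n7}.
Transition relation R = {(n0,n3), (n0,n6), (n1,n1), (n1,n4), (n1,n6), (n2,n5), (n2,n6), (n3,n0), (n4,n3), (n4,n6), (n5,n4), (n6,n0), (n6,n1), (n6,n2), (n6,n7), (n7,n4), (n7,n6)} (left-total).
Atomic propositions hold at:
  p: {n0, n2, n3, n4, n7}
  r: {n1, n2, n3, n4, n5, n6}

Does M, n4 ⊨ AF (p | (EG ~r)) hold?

Sat(~r) = {n0, n7}
EG ~r: greatest fixpoint, start Z0 = {n0, n7}, keep only states in Sat with some successor in Z. Z1 = ∅; fixed.
Sat(EG ~r) = ∅
Sat(p | (EG ~r)) = {n0, n2, n3, n4, n7}
AF (p | (EG ~r)): least fixpoint, start Z0 = {n0, n2, n3, n4, n7}, add states with every successor in Z. Z1 = {n0, n2, n3, n4, n5, n7}; fixed.
Sat(AF (p | (EG ~r))) = {n0, n2, n3, n4, n5, n7}
n4 ∈ Sat(AF (p | (EG ~r))) = {n0, n2, n3, n4, n5, n7}, so the formula holds at n4.

Yes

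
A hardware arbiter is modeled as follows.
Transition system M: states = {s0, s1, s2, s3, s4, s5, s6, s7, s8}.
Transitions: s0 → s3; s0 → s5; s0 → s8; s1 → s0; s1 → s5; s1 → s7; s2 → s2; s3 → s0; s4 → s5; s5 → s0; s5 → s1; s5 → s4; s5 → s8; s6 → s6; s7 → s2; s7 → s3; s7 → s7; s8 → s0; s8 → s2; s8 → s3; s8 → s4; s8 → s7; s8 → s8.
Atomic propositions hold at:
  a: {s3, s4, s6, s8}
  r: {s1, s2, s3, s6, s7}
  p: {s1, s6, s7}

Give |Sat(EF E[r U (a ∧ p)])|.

Sat(a ∧ p) = {s6}
E[r U (a ∧ p)]: least fixpoint, start Z0 = Sat((a ∧ p)) = {s6}, add states in Sat(r) with some successor in Z. Already a fixed point.
Sat(E[r U (a ∧ p)]) = {s6}
EF E[r U (a ∧ p)]: least fixpoint, start Z0 = {s6}, add states with some successor in Z. Already a fixed point.
Sat(EF E[r U (a ∧ p)]) = {s6}
|Sat(EF E[r U (a ∧ p)])| = |{s6}| = 1.

1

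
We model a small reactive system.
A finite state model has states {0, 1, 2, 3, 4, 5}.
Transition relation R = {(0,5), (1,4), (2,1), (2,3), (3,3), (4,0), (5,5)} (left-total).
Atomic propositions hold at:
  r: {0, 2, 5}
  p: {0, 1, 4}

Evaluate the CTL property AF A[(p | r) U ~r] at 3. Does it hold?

Sat(p | r) = {0, 1, 2, 4, 5}
Sat(~r) = {1, 3, 4}
A[(p | r) U ~r]: least fixpoint, start Z0 = Sat(~r) = {1, 3, 4}, add states in Sat(p | r) with every successor in Z. Z1 = {1, 2, 3, 4}; fixed.
Sat(A[(p | r) U ~r]) = {1, 2, 3, 4}
AF A[(p | r) U ~r]: least fixpoint, start Z0 = {1, 2, 3, 4}, add states with every successor in Z. Already a fixed point.
Sat(AF A[(p | r) U ~r]) = {1, 2, 3, 4}
3 ∈ Sat(AF A[(p | r) U ~r]) = {1, 2, 3, 4}, so the formula holds at 3.

Yes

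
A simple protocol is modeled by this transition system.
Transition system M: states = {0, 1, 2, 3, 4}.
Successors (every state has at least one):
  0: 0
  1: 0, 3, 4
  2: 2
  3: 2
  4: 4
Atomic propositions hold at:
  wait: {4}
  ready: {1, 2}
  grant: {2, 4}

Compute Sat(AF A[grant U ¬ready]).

Sat(¬ready) = {0, 3, 4}
A[grant U ¬ready]: least fixpoint, start Z0 = Sat(¬ready) = {0, 3, 4}, add states in Sat(grant) with every successor in Z. Already a fixed point.
Sat(A[grant U ¬ready]) = {0, 3, 4}
AF A[grant U ¬ready]: least fixpoint, start Z0 = {0, 3, 4}, add states with every successor in Z. Z1 = {0, 1, 3, 4}; fixed.
Sat(AF A[grant U ¬ready]) = {0, 1, 3, 4}

{0, 1, 3, 4}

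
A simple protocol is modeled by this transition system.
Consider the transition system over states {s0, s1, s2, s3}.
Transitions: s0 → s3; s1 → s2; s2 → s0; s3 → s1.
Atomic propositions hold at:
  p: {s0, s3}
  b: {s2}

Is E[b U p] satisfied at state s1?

No

E[b U p]: least fixpoint, start Z0 = Sat(p) = {s0, s3}, add states in Sat(b) with some successor in Z. Z1 = {s0, s2, s3}; fixed.
Sat(E[b U p]) = {s0, s2, s3}
s1 ∉ Sat(E[b U p]) = {s0, s2, s3}, so the formula does not hold at s1.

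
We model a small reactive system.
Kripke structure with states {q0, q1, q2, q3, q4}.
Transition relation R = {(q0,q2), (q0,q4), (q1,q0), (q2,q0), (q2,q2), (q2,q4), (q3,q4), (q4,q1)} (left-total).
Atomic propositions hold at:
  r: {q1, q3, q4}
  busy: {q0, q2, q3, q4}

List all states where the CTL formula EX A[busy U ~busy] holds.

{q0, q2, q3, q4}

Sat(~busy) = {q1}
A[busy U ~busy]: least fixpoint, start Z0 = Sat(~busy) = {q1}, add states in Sat(busy) with every successor in Z. Z1 = {q1, q4}; Z2 = {q1, q3, q4}; fixed.
Sat(A[busy U ~busy]) = {q1, q3, q4}
Sat(EX A[busy U ~busy]) = {s : some successor in {q1, q3, q4}} = {q0, q2, q3, q4}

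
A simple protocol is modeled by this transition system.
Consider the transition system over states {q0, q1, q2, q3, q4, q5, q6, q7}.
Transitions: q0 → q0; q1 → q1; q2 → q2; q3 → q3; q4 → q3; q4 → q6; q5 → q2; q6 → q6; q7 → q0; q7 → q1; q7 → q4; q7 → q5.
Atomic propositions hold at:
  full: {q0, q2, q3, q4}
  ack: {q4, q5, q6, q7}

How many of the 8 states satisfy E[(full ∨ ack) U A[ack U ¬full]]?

Sat(full ∨ ack) = {q0, q2, q3, q4, q5, q6, q7}
Sat(¬full) = {q1, q5, q6, q7}
A[ack U ¬full]: least fixpoint, start Z0 = Sat(¬full) = {q1, q5, q6, q7}, add states in Sat(ack) with every successor in Z. Already a fixed point.
Sat(A[ack U ¬full]) = {q1, q5, q6, q7}
E[(full ∨ ack) U A[ack U ¬full]]: least fixpoint, start Z0 = Sat(A[ack U ¬full]) = {q1, q5, q6, q7}, add states in Sat(full ∨ ack) with some successor in Z. Z1 = {q1, q4, q5, q6, q7}; fixed.
Sat(E[(full ∨ ack) U A[ack U ¬full]]) = {q1, q4, q5, q6, q7}
|Sat(E[(full ∨ ack) U A[ack U ¬full]])| = |{q1, q4, q5, q6, q7}| = 5.

5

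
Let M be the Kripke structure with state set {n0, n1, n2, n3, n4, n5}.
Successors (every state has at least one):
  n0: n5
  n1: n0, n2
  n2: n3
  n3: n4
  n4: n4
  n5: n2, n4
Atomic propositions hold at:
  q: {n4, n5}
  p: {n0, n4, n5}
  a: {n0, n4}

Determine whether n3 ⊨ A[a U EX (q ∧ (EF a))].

EF a: least fixpoint, start Z0 = {n0, n4}, add states with some successor in Z. Z1 = {n0, n1, n3, n4, n5}; Z2 = {n0, n1, n2, n3, n4, n5}; fixed.
Sat(EF a) = {n0, n1, n2, n3, n4, n5}
Sat(q ∧ (EF a)) = {n4, n5}
Sat(EX (q ∧ (EF a))) = {s : some successor in {n4, n5}} = {n0, n3, n4, n5}
A[a U EX (q ∧ (EF a))]: least fixpoint, start Z0 = Sat(EX (q ∧ (EF a))) = {n0, n3, n4, n5}, add states in Sat(a) with every successor in Z. Already a fixed point.
Sat(A[a U EX (q ∧ (EF a))]) = {n0, n3, n4, n5}
n3 ∈ Sat(A[a U EX (q ∧ (EF a))]) = {n0, n3, n4, n5}, so the formula holds at n3.

Yes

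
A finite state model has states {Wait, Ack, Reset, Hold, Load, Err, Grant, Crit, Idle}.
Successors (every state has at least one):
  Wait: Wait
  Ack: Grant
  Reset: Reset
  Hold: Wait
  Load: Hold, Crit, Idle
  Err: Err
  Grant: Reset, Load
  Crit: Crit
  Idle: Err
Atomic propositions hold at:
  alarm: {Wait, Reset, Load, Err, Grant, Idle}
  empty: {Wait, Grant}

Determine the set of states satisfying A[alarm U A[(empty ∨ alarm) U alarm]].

Sat(empty ∨ alarm) = {Wait, Reset, Load, Err, Grant, Idle}
A[(empty ∨ alarm) U alarm]: least fixpoint, start Z0 = Sat(alarm) = {Wait, Reset, Load, Err, Grant, Idle}, add states in Sat(empty ∨ alarm) with every successor in Z. Already a fixed point.
Sat(A[(empty ∨ alarm) U alarm]) = {Wait, Reset, Load, Err, Grant, Idle}
A[alarm U A[(empty ∨ alarm) U alarm]]: least fixpoint, start Z0 = Sat(A[(empty ∨ alarm) U alarm]) = {Wait, Reset, Load, Err, Grant, Idle}, add states in Sat(alarm) with every successor in Z. Already a fixed point.
Sat(A[alarm U A[(empty ∨ alarm) U alarm]]) = {Wait, Reset, Load, Err, Grant, Idle}

{Wait, Reset, Load, Err, Grant, Idle}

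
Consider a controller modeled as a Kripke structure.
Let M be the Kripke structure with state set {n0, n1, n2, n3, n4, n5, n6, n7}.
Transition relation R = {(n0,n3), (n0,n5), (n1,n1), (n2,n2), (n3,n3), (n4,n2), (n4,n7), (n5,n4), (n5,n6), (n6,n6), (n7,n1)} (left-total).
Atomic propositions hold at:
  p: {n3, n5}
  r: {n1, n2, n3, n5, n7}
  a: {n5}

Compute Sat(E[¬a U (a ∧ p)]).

{n0, n5}

Sat(¬a) = {n0, n1, n2, n3, n4, n6, n7}
Sat(a ∧ p) = {n5}
E[¬a U (a ∧ p)]: least fixpoint, start Z0 = Sat((a ∧ p)) = {n5}, add states in Sat(¬a) with some successor in Z. Z1 = {n0, n5}; fixed.
Sat(E[¬a U (a ∧ p)]) = {n0, n5}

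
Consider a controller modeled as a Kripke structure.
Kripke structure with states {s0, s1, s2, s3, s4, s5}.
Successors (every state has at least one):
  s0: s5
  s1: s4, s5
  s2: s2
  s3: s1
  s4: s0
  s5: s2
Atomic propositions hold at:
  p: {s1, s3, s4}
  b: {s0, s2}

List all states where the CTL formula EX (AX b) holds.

{s0, s1, s2, s5}

Sat(AX b) = {s : every successor in {s0, s2}} = {s2, s4, s5}
Sat(EX (AX b)) = {s : some successor in {s2, s4, s5}} = {s0, s1, s2, s5}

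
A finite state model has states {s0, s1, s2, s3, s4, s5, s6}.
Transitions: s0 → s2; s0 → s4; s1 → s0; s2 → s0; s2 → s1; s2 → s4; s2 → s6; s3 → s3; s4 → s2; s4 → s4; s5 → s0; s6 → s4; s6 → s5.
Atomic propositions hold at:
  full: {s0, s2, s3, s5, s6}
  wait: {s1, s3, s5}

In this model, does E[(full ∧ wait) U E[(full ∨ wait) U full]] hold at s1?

Yes

Sat(full ∧ wait) = {s3, s5}
Sat(full ∨ wait) = {s0, s1, s2, s3, s5, s6}
E[(full ∨ wait) U full]: least fixpoint, start Z0 = Sat(full) = {s0, s2, s3, s5, s6}, add states in Sat(full ∨ wait) with some successor in Z. Z1 = {s0, s1, s2, s3, s5, s6}; fixed.
Sat(E[(full ∨ wait) U full]) = {s0, s1, s2, s3, s5, s6}
E[(full ∧ wait) U E[(full ∨ wait) U full]]: least fixpoint, start Z0 = Sat(E[(full ∨ wait) U full]) = {s0, s1, s2, s3, s5, s6}, add states in Sat(full ∧ wait) with some successor in Z. Already a fixed point.
Sat(E[(full ∧ wait) U E[(full ∨ wait) U full]]) = {s0, s1, s2, s3, s5, s6}
s1 ∈ Sat(E[(full ∧ wait) U E[(full ∨ wait) U full]]) = {s0, s1, s2, s3, s5, s6}, so the formula holds at s1.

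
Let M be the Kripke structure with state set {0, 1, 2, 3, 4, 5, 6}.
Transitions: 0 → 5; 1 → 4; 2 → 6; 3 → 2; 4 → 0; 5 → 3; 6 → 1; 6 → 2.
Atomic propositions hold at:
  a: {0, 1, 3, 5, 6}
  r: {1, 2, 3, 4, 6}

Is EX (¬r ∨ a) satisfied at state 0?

Yes

Sat(¬r) = {0, 5}
Sat(¬r ∨ a) = {0, 1, 3, 5, 6}
Sat(EX (¬r ∨ a)) = {s : some successor in {0, 1, 3, 5, 6}} = {0, 2, 4, 5, 6}
0 ∈ Sat(EX (¬r ∨ a)) = {0, 2, 4, 5, 6}, so the formula holds at 0.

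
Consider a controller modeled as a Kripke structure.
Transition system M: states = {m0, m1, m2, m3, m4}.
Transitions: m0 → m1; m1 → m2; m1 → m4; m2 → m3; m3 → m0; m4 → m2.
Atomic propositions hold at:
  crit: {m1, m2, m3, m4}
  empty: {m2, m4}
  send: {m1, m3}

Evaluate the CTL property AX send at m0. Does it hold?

Sat(AX send) = {s : every successor in {m1, m3}} = {m0, m2}
m0 ∈ Sat(AX send) = {m0, m2}, so the formula holds at m0.

Yes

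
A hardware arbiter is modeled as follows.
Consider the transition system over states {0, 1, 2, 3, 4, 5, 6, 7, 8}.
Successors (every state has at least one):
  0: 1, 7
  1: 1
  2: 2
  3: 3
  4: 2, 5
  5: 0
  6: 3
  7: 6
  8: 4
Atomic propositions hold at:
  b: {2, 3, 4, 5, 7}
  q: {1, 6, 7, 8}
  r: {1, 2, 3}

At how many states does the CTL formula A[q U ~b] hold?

5

Sat(~b) = {0, 1, 6, 8}
A[q U ~b]: least fixpoint, start Z0 = Sat(~b) = {0, 1, 6, 8}, add states in Sat(q) with every successor in Z. Z1 = {0, 1, 6, 7, 8}; fixed.
Sat(A[q U ~b]) = {0, 1, 6, 7, 8}
|Sat(A[q U ~b])| = |{0, 1, 6, 7, 8}| = 5.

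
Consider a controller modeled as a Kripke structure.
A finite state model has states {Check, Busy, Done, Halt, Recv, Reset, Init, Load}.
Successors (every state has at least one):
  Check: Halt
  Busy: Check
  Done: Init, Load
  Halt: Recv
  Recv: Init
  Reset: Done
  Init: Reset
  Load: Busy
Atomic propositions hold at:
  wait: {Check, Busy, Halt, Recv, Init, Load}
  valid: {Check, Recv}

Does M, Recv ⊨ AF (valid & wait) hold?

Sat(valid & wait) = {Check, Recv}
AF (valid & wait): least fixpoint, start Z0 = {Check, Recv}, add states with every successor in Z. Z1 = {Check, Busy, Halt, Recv}; Z2 = {Check, Busy, Halt, Recv, Load}; fixed.
Sat(AF (valid & wait)) = {Check, Busy, Halt, Recv, Load}
Recv ∈ Sat(AF (valid & wait)) = {Check, Busy, Halt, Recv, Load}, so the formula holds at Recv.

Yes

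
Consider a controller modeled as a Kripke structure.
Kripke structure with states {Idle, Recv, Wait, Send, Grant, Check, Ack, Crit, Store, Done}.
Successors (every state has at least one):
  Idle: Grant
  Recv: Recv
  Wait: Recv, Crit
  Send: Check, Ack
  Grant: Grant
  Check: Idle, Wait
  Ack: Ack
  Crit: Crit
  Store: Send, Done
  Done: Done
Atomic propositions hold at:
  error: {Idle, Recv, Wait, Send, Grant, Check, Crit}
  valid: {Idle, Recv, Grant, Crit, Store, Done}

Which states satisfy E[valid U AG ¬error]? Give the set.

Sat(¬error) = {Ack, Store, Done}
AG ¬error: greatest fixpoint, start Z0 = {Ack, Store, Done}, keep only states in Sat with every successor in Z. Z1 = {Ack, Done}; fixed.
Sat(AG ¬error) = {Ack, Done}
E[valid U AG ¬error]: least fixpoint, start Z0 = Sat(AG ¬error) = {Ack, Done}, add states in Sat(valid) with some successor in Z. Z1 = {Ack, Store, Done}; fixed.
Sat(E[valid U AG ¬error]) = {Ack, Store, Done}

{Ack, Store, Done}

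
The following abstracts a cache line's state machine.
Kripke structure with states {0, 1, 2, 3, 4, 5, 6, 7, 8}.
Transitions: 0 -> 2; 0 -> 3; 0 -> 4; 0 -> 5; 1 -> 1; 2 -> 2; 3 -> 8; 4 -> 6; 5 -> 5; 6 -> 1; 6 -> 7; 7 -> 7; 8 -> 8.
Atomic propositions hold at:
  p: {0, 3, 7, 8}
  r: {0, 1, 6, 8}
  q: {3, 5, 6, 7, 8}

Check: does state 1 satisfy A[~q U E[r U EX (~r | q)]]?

No

Sat(~q) = {0, 1, 2, 4}
Sat(~r) = {2, 3, 4, 5, 7}
Sat(~r | q) = {2, 3, 4, 5, 6, 7, 8}
Sat(EX (~r | q)) = {s : some successor in {2, 3, 4, 5, 6, 7, 8}} = {0, 2, 3, 4, 5, 6, 7, 8}
E[r U EX (~r | q)]: least fixpoint, start Z0 = Sat(EX (~r | q)) = {0, 2, 3, 4, 5, 6, 7, 8}, add states in Sat(r) with some successor in Z. Already a fixed point.
Sat(E[r U EX (~r | q)]) = {0, 2, 3, 4, 5, 6, 7, 8}
A[~q U E[r U EX (~r | q)]]: least fixpoint, start Z0 = Sat(E[r U EX (~r | q)]) = {0, 2, 3, 4, 5, 6, 7, 8}, add states in Sat(~q) with every successor in Z. Already a fixed point.
Sat(A[~q U E[r U EX (~r | q)]]) = {0, 2, 3, 4, 5, 6, 7, 8}
1 ∉ Sat(A[~q U E[r U EX (~r | q)]]) = {0, 2, 3, 4, 5, 6, 7, 8}, so the formula does not hold at 1.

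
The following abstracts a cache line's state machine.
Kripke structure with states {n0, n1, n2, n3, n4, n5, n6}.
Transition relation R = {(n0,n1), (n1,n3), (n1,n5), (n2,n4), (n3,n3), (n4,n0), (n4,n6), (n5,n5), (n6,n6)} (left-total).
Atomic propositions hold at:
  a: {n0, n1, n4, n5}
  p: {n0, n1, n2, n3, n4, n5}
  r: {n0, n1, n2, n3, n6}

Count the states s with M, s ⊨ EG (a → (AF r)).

6

AF r: least fixpoint, start Z0 = {n0, n1, n2, n3, n6}, add states with every successor in Z. Z1 = {n0, n1, n2, n3, n4, n6}; fixed.
Sat(AF r) = {n0, n1, n2, n3, n4, n6}
Sat(a → (AF r)) = {n0, n1, n2, n3, n4, n6}
EG (a → (AF r)): greatest fixpoint, start Z0 = {n0, n1, n2, n3, n4, n6}, keep only states in Sat with some successor in Z. Already a fixed point.
Sat(EG (a → (AF r))) = {n0, n1, n2, n3, n4, n6}
|Sat(EG (a → (AF r)))| = |{n0, n1, n2, n3, n4, n6}| = 6.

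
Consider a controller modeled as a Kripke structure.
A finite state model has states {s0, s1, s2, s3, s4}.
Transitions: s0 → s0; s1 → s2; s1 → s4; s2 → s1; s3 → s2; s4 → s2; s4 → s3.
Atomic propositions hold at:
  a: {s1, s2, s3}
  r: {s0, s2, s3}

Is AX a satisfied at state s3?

Sat(AX a) = {s : every successor in {s1, s2, s3}} = {s2, s3, s4}
s3 ∈ Sat(AX a) = {s2, s3, s4}, so the formula holds at s3.

Yes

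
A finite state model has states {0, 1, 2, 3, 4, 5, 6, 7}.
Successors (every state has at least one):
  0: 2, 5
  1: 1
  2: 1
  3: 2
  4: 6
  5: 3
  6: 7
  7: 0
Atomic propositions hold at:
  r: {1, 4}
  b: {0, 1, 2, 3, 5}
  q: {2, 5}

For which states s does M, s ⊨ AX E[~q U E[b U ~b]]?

Sat(~q) = {0, 1, 3, 4, 6, 7}
Sat(~b) = {4, 6, 7}
E[b U ~b]: least fixpoint, start Z0 = Sat(~b) = {4, 6, 7}, add states in Sat(b) with some successor in Z. Already a fixed point.
Sat(E[b U ~b]) = {4, 6, 7}
E[~q U E[b U ~b]]: least fixpoint, start Z0 = Sat(E[b U ~b]) = {4, 6, 7}, add states in Sat(~q) with some successor in Z. Already a fixed point.
Sat(E[~q U E[b U ~b]]) = {4, 6, 7}
Sat(AX E[~q U E[b U ~b]]) = {s : every successor in {4, 6, 7}} = {4, 6}

{4, 6}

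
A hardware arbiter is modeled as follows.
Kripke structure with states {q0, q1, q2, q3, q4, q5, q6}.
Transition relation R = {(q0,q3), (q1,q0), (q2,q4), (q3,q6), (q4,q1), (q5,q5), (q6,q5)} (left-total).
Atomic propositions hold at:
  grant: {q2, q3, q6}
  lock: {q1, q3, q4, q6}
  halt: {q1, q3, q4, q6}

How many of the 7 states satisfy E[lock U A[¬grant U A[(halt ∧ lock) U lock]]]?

Sat(¬grant) = {q0, q1, q4, q5}
Sat(halt ∧ lock) = {q1, q3, q4, q6}
A[(halt ∧ lock) U lock]: least fixpoint, start Z0 = Sat(lock) = {q1, q3, q4, q6}, add states in Sat(halt ∧ lock) with every successor in Z. Already a fixed point.
Sat(A[(halt ∧ lock) U lock]) = {q1, q3, q4, q6}
A[¬grant U A[(halt ∧ lock) U lock]]: least fixpoint, start Z0 = Sat(A[(halt ∧ lock) U lock]) = {q1, q3, q4, q6}, add states in Sat(¬grant) with every successor in Z. Z1 = {q0, q1, q3, q4, q6}; fixed.
Sat(A[¬grant U A[(halt ∧ lock) U lock]]) = {q0, q1, q3, q4, q6}
E[lock U A[¬grant U A[(halt ∧ lock) U lock]]]: least fixpoint, start Z0 = Sat(A[¬grant U A[(halt ∧ lock) U lock]]) = {q0, q1, q3, q4, q6}, add states in Sat(lock) with some successor in Z. Already a fixed point.
Sat(E[lock U A[¬grant U A[(halt ∧ lock) U lock]]]) = {q0, q1, q3, q4, q6}
|Sat(E[lock U A[¬grant U A[(halt ∧ lock) U lock]]])| = |{q0, q1, q3, q4, q6}| = 5.

5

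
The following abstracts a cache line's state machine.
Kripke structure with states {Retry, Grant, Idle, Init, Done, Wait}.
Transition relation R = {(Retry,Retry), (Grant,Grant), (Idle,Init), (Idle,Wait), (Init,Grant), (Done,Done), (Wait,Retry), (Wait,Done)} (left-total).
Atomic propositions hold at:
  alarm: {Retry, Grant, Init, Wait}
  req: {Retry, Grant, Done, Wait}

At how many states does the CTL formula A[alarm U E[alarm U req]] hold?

5

E[alarm U req]: least fixpoint, start Z0 = Sat(req) = {Retry, Grant, Done, Wait}, add states in Sat(alarm) with some successor in Z. Z1 = {Retry, Grant, Init, Done, Wait}; fixed.
Sat(E[alarm U req]) = {Retry, Grant, Init, Done, Wait}
A[alarm U E[alarm U req]]: least fixpoint, start Z0 = Sat(E[alarm U req]) = {Retry, Grant, Init, Done, Wait}, add states in Sat(alarm) with every successor in Z. Already a fixed point.
Sat(A[alarm U E[alarm U req]]) = {Retry, Grant, Init, Done, Wait}
|Sat(A[alarm U E[alarm U req]])| = |{Retry, Grant, Init, Done, Wait}| = 5.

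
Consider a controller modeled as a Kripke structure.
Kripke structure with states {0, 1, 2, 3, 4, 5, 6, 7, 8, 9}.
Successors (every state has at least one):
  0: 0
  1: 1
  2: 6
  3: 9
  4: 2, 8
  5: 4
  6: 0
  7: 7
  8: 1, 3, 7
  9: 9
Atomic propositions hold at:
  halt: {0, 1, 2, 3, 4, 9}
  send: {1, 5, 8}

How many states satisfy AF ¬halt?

6

Sat(¬halt) = {5, 6, 7, 8}
AF ¬halt: least fixpoint, start Z0 = {5, 6, 7, 8}, add states with every successor in Z. Z1 = {2, 5, 6, 7, 8}; Z2 = {2, 4, 5, 6, 7, 8}; fixed.
Sat(AF ¬halt) = {2, 4, 5, 6, 7, 8}
|Sat(AF ¬halt)| = |{2, 4, 5, 6, 7, 8}| = 6.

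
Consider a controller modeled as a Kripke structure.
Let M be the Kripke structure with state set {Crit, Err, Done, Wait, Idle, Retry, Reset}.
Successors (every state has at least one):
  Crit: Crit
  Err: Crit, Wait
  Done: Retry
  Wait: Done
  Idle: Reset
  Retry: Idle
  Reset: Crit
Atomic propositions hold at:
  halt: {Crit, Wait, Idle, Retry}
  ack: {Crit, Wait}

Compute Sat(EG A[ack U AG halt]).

AG halt: greatest fixpoint, start Z0 = {Crit, Wait, Idle, Retry}, keep only states in Sat with every successor in Z. Z1 = {Crit, Retry}; Z2 = {Crit}; fixed.
Sat(AG halt) = {Crit}
A[ack U AG halt]: least fixpoint, start Z0 = Sat(AG halt) = {Crit}, add states in Sat(ack) with every successor in Z. Already a fixed point.
Sat(A[ack U AG halt]) = {Crit}
EG A[ack U AG halt]: greatest fixpoint, start Z0 = {Crit}, keep only states in Sat with some successor in Z. Already a fixed point.
Sat(EG A[ack U AG halt]) = {Crit}

{Crit}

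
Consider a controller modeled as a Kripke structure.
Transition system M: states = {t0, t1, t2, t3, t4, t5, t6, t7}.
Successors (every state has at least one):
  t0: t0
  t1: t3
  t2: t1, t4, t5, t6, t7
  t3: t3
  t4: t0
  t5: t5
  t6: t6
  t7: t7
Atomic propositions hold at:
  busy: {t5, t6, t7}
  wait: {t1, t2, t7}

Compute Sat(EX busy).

Sat(EX busy) = {s : some successor in {t5, t6, t7}} = {t2, t5, t6, t7}

{t2, t5, t6, t7}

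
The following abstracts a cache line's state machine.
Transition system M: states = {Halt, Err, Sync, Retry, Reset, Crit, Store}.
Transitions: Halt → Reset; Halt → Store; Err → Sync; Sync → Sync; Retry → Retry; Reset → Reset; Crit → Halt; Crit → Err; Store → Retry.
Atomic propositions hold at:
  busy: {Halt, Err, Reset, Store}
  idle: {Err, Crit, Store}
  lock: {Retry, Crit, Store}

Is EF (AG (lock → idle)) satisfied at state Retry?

No

Sat(lock → idle) = {Halt, Err, Sync, Reset, Crit, Store}
AG (lock → idle): greatest fixpoint, start Z0 = {Halt, Err, Sync, Reset, Crit, Store}, keep only states in Sat with every successor in Z. Z1 = {Halt, Err, Sync, Reset, Crit}; Z2 = {Err, Sync, Reset, Crit}; Z3 = {Err, Sync, Reset}; fixed.
Sat(AG (lock → idle)) = {Err, Sync, Reset}
EF (AG (lock → idle)): least fixpoint, start Z0 = {Err, Sync, Reset}, add states with some successor in Z. Z1 = {Halt, Err, Sync, Reset, Crit}; fixed.
Sat(EF (AG (lock → idle))) = {Halt, Err, Sync, Reset, Crit}
Retry ∉ Sat(EF (AG (lock → idle))) = {Halt, Err, Sync, Reset, Crit}, so the formula does not hold at Retry.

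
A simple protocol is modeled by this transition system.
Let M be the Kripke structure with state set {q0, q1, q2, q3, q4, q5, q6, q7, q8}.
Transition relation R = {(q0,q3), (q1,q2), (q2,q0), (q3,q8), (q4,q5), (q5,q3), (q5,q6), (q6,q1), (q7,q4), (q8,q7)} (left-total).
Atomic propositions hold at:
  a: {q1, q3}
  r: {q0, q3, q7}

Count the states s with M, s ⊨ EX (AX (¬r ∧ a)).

1

Sat(¬r) = {q1, q2, q4, q5, q6, q8}
Sat(¬r ∧ a) = {q1}
Sat(AX (¬r ∧ a)) = {s : every successor in {q1}} = {q6}
Sat(EX (AX (¬r ∧ a))) = {s : some successor in {q6}} = {q5}
|Sat(EX (AX (¬r ∧ a)))| = |{q5}| = 1.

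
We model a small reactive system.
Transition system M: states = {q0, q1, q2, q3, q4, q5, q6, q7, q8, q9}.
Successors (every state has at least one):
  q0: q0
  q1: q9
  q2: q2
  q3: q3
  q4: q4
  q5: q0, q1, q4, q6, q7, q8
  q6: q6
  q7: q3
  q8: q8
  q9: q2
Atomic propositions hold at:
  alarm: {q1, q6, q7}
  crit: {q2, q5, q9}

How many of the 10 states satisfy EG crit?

EG crit: greatest fixpoint, start Z0 = {q2, q5, q9}, keep only states in Sat with some successor in Z. Z1 = {q2, q9}; fixed.
Sat(EG crit) = {q2, q9}
|Sat(EG crit)| = |{q2, q9}| = 2.

2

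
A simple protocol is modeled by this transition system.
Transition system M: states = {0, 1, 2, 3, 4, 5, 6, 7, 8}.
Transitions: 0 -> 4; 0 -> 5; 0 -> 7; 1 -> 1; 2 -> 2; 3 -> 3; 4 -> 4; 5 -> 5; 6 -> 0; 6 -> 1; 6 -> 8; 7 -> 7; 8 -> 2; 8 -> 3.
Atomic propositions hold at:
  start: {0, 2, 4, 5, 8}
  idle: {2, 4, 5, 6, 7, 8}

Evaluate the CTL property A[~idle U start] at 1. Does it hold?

Sat(~idle) = {0, 1, 3}
A[~idle U start]: least fixpoint, start Z0 = Sat(start) = {0, 2, 4, 5, 8}, add states in Sat(~idle) with every successor in Z. Already a fixed point.
Sat(A[~idle U start]) = {0, 2, 4, 5, 8}
1 ∉ Sat(A[~idle U start]) = {0, 2, 4, 5, 8}, so the formula does not hold at 1.

No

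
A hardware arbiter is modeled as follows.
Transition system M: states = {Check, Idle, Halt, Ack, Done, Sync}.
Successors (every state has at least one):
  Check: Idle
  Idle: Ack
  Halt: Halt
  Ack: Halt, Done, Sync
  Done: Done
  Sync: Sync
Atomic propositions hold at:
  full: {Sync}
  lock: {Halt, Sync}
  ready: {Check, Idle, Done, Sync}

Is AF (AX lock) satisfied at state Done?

No

Sat(AX lock) = {s : every successor in {Halt, Sync}} = {Halt, Sync}
AF (AX lock): least fixpoint, start Z0 = {Halt, Sync}, add states with every successor in Z. Already a fixed point.
Sat(AF (AX lock)) = {Halt, Sync}
Done ∉ Sat(AF (AX lock)) = {Halt, Sync}, so the formula does not hold at Done.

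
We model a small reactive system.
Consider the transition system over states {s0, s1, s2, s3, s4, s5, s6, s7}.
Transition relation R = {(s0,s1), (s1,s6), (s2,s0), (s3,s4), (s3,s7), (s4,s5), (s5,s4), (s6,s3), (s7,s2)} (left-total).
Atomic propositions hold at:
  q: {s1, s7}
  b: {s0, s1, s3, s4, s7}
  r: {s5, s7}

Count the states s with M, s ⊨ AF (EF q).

6

EF q: least fixpoint, start Z0 = {s1, s7}, add states with some successor in Z. Z1 = {s0, s1, s3, s7}; Z2 = {s0, s1, s2, s3, s6, s7}; fixed.
Sat(EF q) = {s0, s1, s2, s3, s6, s7}
AF (EF q): least fixpoint, start Z0 = {s0, s1, s2, s3, s6, s7}, add states with every successor in Z. Already a fixed point.
Sat(AF (EF q)) = {s0, s1, s2, s3, s6, s7}
|Sat(AF (EF q))| = |{s0, s1, s2, s3, s6, s7}| = 6.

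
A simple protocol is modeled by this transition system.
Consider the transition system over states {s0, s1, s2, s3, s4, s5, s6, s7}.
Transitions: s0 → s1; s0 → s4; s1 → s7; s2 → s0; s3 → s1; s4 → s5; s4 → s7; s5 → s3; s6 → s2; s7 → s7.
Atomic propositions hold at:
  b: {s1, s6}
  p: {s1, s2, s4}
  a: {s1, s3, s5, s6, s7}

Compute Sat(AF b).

AF b: least fixpoint, start Z0 = {s1, s6}, add states with every successor in Z. Z1 = {s1, s3, s6}; Z2 = {s1, s3, s5, s6}; fixed.
Sat(AF b) = {s1, s3, s5, s6}

{s1, s3, s5, s6}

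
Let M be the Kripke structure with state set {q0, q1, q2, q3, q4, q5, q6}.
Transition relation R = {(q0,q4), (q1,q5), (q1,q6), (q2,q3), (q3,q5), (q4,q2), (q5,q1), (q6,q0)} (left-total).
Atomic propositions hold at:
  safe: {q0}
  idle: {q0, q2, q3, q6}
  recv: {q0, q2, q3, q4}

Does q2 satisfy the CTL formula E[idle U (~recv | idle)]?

Sat(~recv) = {q1, q5, q6}
Sat(~recv | idle) = {q0, q1, q2, q3, q5, q6}
E[idle U (~recv | idle)]: least fixpoint, start Z0 = Sat((~recv | idle)) = {q0, q1, q2, q3, q5, q6}, add states in Sat(idle) with some successor in Z. Already a fixed point.
Sat(E[idle U (~recv | idle)]) = {q0, q1, q2, q3, q5, q6}
q2 ∈ Sat(E[idle U (~recv | idle)]) = {q0, q1, q2, q3, q5, q6}, so the formula holds at q2.

Yes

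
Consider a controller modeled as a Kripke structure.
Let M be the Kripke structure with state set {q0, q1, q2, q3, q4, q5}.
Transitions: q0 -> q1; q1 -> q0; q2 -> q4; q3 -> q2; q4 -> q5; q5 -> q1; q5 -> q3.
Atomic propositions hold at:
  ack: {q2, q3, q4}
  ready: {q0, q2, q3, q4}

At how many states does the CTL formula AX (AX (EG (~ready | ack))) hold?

2

Sat(~ready) = {q1, q5}
Sat(~ready | ack) = {q1, q2, q3, q4, q5}
EG (~ready | ack): greatest fixpoint, start Z0 = {q1, q2, q3, q4, q5}, keep only states in Sat with some successor in Z. Z1 = {q2, q3, q4, q5}; fixed.
Sat(EG (~ready | ack)) = {q2, q3, q4, q5}
Sat(AX (EG (~ready | ack))) = {s : every successor in {q2, q3, q4, q5}} = {q2, q3, q4}
Sat(AX (AX (EG (~ready | ack)))) = {s : every successor in {q2, q3, q4}} = {q2, q3}
|Sat(AX (AX (EG (~ready | ack))))| = |{q2, q3}| = 2.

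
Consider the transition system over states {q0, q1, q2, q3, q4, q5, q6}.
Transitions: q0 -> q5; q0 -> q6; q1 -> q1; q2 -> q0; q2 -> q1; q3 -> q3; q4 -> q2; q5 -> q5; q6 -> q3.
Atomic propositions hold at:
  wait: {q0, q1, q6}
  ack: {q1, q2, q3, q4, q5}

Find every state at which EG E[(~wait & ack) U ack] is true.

Sat(~wait) = {q2, q3, q4, q5}
Sat(~wait & ack) = {q2, q3, q4, q5}
E[(~wait & ack) U ack]: least fixpoint, start Z0 = Sat(ack) = {q1, q2, q3, q4, q5}, add states in Sat(~wait & ack) with some successor in Z. Already a fixed point.
Sat(E[(~wait & ack) U ack]) = {q1, q2, q3, q4, q5}
EG E[(~wait & ack) U ack]: greatest fixpoint, start Z0 = {q1, q2, q3, q4, q5}, keep only states in Sat with some successor in Z. Already a fixed point.
Sat(EG E[(~wait & ack) U ack]) = {q1, q2, q3, q4, q5}

{q1, q2, q3, q4, q5}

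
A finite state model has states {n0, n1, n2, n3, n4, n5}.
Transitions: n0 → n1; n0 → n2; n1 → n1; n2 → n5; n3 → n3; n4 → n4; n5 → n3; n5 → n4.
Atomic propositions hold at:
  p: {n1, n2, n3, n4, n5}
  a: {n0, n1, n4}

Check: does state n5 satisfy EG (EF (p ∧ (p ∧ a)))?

Sat(p ∧ a) = {n1, n4}
Sat(p ∧ (p ∧ a)) = {n1, n4}
EF (p ∧ (p ∧ a)): least fixpoint, start Z0 = {n1, n4}, add states with some successor in Z. Z1 = {n0, n1, n4, n5}; Z2 = {n0, n1, n2, n4, n5}; fixed.
Sat(EF (p ∧ (p ∧ a))) = {n0, n1, n2, n4, n5}
EG (EF (p ∧ (p ∧ a))): greatest fixpoint, start Z0 = {n0, n1, n2, n4, n5}, keep only states in Sat with some successor in Z. Already a fixed point.
Sat(EG (EF (p ∧ (p ∧ a)))) = {n0, n1, n2, n4, n5}
n5 ∈ Sat(EG (EF (p ∧ (p ∧ a)))) = {n0, n1, n2, n4, n5}, so the formula holds at n5.

Yes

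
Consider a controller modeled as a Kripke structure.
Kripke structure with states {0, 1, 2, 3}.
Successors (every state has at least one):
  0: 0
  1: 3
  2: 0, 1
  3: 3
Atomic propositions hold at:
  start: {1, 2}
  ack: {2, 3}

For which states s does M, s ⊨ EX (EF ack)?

{1, 2, 3}

EF ack: least fixpoint, start Z0 = {2, 3}, add states with some successor in Z. Z1 = {1, 2, 3}; fixed.
Sat(EF ack) = {1, 2, 3}
Sat(EX (EF ack)) = {s : some successor in {1, 2, 3}} = {1, 2, 3}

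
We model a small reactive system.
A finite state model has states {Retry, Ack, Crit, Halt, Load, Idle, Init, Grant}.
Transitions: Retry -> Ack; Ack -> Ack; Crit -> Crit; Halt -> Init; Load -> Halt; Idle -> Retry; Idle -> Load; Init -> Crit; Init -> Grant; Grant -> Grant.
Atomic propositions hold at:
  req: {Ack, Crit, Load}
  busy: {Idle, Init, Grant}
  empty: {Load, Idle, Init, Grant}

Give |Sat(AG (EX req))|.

3

Sat(EX req) = {s : some successor in {Ack, Crit, Load}} = {Retry, Ack, Crit, Idle, Init}
AG (EX req): greatest fixpoint, start Z0 = {Retry, Ack, Crit, Idle, Init}, keep only states in Sat with every successor in Z. Z1 = {Retry, Ack, Crit}; fixed.
Sat(AG (EX req)) = {Retry, Ack, Crit}
|Sat(AG (EX req))| = |{Retry, Ack, Crit}| = 3.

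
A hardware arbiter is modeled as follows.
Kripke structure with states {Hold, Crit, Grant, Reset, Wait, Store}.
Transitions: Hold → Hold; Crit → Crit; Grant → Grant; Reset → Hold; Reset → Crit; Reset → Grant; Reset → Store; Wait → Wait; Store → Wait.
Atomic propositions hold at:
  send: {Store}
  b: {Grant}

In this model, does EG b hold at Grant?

EG b: greatest fixpoint, start Z0 = {Grant}, keep only states in Sat with some successor in Z. Already a fixed point.
Sat(EG b) = {Grant}
Grant ∈ Sat(EG b) = {Grant}, so the formula holds at Grant.

Yes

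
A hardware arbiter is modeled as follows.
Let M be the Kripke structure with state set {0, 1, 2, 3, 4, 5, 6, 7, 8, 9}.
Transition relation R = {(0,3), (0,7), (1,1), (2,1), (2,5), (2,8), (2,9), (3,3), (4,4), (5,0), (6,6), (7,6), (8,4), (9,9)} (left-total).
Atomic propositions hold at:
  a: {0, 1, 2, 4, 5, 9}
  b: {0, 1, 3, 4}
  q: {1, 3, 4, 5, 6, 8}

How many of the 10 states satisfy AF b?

6

AF b: least fixpoint, start Z0 = {0, 1, 3, 4}, add states with every successor in Z. Z1 = {0, 1, 3, 4, 5, 8}; fixed.
Sat(AF b) = {0, 1, 3, 4, 5, 8}
|Sat(AF b)| = |{0, 1, 3, 4, 5, 8}| = 6.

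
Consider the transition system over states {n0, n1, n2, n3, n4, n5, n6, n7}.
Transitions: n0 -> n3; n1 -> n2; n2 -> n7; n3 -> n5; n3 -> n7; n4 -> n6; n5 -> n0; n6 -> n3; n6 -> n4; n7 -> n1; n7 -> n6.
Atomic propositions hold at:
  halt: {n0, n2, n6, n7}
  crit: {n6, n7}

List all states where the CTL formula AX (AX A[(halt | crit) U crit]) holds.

Sat(halt | crit) = {n0, n2, n6, n7}
A[(halt | crit) U crit]: least fixpoint, start Z0 = Sat(crit) = {n6, n7}, add states in Sat(halt | crit) with every successor in Z. Z1 = {n2, n6, n7}; fixed.
Sat(A[(halt | crit) U crit]) = {n2, n6, n7}
Sat(AX A[(halt | crit) U crit]) = {s : every successor in {n2, n6, n7}} = {n1, n2, n4}
Sat(AX (AX A[(halt | crit) U crit])) = {s : every successor in {n1, n2, n4}} = {n1}

{n1}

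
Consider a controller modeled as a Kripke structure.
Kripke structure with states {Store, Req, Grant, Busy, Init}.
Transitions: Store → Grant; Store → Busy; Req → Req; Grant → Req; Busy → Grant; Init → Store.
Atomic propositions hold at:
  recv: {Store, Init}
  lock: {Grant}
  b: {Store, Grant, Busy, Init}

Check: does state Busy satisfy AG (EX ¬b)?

Sat(¬b) = {Req}
Sat(EX ¬b) = {s : some successor in {Req}} = {Req, Grant}
AG (EX ¬b): greatest fixpoint, start Z0 = {Req, Grant}, keep only states in Sat with every successor in Z. Already a fixed point.
Sat(AG (EX ¬b)) = {Req, Grant}
Busy ∉ Sat(AG (EX ¬b)) = {Req, Grant}, so the formula does not hold at Busy.

No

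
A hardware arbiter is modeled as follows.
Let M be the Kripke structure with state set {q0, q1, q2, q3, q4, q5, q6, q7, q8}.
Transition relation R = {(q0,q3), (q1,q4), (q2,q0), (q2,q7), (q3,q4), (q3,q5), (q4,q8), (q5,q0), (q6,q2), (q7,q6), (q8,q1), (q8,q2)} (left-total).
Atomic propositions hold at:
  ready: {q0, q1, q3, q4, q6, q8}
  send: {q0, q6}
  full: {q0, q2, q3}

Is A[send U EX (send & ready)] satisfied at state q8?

Sat(send & ready) = {q0, q6}
Sat(EX (send & ready)) = {s : some successor in {q0, q6}} = {q2, q5, q7}
A[send U EX (send & ready)]: least fixpoint, start Z0 = Sat(EX (send & ready)) = {q2, q5, q7}, add states in Sat(send) with every successor in Z. Z1 = {q2, q5, q6, q7}; fixed.
Sat(A[send U EX (send & ready)]) = {q2, q5, q6, q7}
q8 ∉ Sat(A[send U EX (send & ready)]) = {q2, q5, q6, q7}, so the formula does not hold at q8.

No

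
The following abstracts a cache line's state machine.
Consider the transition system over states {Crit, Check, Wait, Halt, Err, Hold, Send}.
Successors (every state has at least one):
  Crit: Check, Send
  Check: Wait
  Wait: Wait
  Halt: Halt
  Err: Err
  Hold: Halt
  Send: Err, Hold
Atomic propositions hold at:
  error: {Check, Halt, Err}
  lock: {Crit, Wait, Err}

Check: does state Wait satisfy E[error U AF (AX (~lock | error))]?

No

Sat(~lock) = {Check, Halt, Hold, Send}
Sat(~lock | error) = {Check, Halt, Err, Hold, Send}
Sat(AX (~lock | error)) = {s : every successor in {Check, Halt, Err, Hold, Send}} = {Crit, Halt, Err, Hold, Send}
AF (AX (~lock | error)): least fixpoint, start Z0 = {Crit, Halt, Err, Hold, Send}, add states with every successor in Z. Already a fixed point.
Sat(AF (AX (~lock | error))) = {Crit, Halt, Err, Hold, Send}
E[error U AF (AX (~lock | error))]: least fixpoint, start Z0 = Sat(AF (AX (~lock | error))) = {Crit, Halt, Err, Hold, Send}, add states in Sat(error) with some successor in Z. Already a fixed point.
Sat(E[error U AF (AX (~lock | error))]) = {Crit, Halt, Err, Hold, Send}
Wait ∉ Sat(E[error U AF (AX (~lock | error))]) = {Crit, Halt, Err, Hold, Send}, so the formula does not hold at Wait.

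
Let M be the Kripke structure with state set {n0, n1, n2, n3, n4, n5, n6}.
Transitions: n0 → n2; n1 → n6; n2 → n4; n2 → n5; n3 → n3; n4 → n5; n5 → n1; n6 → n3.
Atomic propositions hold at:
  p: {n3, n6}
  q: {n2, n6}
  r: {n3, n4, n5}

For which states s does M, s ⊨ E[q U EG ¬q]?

{n3, n6}

Sat(¬q) = {n0, n1, n3, n4, n5}
EG ¬q: greatest fixpoint, start Z0 = {n0, n1, n3, n4, n5}, keep only states in Sat with some successor in Z. Z1 = {n3, n4, n5}; Z2 = {n3, n4}; Z3 = {n3}; fixed.
Sat(EG ¬q) = {n3}
E[q U EG ¬q]: least fixpoint, start Z0 = Sat(EG ¬q) = {n3}, add states in Sat(q) with some successor in Z. Z1 = {n3, n6}; fixed.
Sat(E[q U EG ¬q]) = {n3, n6}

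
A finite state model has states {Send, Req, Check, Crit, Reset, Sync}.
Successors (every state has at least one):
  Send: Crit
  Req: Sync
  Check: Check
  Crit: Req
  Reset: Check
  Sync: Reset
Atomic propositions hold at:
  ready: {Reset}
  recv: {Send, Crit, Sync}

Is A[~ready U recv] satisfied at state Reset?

No

Sat(~ready) = {Send, Req, Check, Crit, Sync}
A[~ready U recv]: least fixpoint, start Z0 = Sat(recv) = {Send, Crit, Sync}, add states in Sat(~ready) with every successor in Z. Z1 = {Send, Req, Crit, Sync}; fixed.
Sat(A[~ready U recv]) = {Send, Req, Crit, Sync}
Reset ∉ Sat(A[~ready U recv]) = {Send, Req, Crit, Sync}, so the formula does not hold at Reset.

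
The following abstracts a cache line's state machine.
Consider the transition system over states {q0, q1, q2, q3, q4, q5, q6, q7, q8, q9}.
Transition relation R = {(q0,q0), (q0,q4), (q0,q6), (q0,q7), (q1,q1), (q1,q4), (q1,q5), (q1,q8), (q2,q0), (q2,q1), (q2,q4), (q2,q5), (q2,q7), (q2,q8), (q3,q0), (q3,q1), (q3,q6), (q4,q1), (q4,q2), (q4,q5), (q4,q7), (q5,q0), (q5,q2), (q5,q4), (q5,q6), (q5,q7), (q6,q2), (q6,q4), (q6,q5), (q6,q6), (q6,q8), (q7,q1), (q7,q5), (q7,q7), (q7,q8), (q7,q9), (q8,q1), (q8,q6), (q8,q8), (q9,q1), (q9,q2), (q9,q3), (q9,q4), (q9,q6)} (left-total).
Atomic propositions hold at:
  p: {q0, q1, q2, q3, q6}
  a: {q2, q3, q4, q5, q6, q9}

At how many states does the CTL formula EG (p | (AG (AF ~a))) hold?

5

Sat(~a) = {q0, q1, q7, q8}
AF ~a: least fixpoint, start Z0 = {q0, q1, q7, q8}, add states with every successor in Z. Already a fixed point.
Sat(AF ~a) = {q0, q1, q7, q8}
AG (AF ~a): greatest fixpoint, start Z0 = {q0, q1, q7, q8}, keep only states in Sat with every successor in Z. Z1 = ∅; fixed.
Sat(AG (AF ~a)) = ∅
Sat(p | (AG (AF ~a))) = {q0, q1, q2, q3, q6}
EG (p | (AG (AF ~a))): greatest fixpoint, start Z0 = {q0, q1, q2, q3, q6}, keep only states in Sat with some successor in Z. Already a fixed point.
Sat(EG (p | (AG (AF ~a)))) = {q0, q1, q2, q3, q6}
|Sat(EG (p | (AG (AF ~a))))| = |{q0, q1, q2, q3, q6}| = 5.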